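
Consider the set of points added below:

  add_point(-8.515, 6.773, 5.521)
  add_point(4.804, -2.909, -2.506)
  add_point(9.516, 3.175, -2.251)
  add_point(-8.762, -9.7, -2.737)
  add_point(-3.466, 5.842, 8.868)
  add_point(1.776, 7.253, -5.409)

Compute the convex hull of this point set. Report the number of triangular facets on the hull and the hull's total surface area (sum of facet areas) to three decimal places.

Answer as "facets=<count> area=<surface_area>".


Points on the hull: [0, 1, 2, 3, 4, 5] (6 of 6).

Triangle areas on the boundary:
  f1: (p5, p4, p2) → 70.8479
  f2: (p0, p4, p3) → 56.0644
  f3: (p0, p5, p3) → 132.5211
  f4: (p0, p5, p4) → 45.4175
  f5: (p1, p4, p3) → 123.1277
  f6: (p1, p4, p2) → 63.1839
  f7: (p1, p5, p3) → 82.2804
  f8: (p1, p5, p2) → 35.2605
Σ area = 608.703

Euler characteristic 6−12+8 = 2 ✓

facets=8 area=608.703


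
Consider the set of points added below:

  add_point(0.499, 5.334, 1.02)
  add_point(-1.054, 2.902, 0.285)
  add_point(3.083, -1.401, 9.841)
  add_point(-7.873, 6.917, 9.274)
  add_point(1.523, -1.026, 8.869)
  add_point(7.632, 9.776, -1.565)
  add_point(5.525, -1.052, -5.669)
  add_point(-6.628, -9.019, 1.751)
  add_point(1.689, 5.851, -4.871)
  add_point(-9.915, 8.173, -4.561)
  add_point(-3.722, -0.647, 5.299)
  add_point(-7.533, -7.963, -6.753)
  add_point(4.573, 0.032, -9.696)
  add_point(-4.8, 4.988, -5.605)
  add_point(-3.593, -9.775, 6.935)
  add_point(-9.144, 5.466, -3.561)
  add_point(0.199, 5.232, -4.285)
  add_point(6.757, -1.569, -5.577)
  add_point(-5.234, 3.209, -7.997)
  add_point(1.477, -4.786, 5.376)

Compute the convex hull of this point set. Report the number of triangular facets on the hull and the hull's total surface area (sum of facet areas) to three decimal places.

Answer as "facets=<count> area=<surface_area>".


Hull vertices (11/20): indices [2, 3, 5, 7, 9, 11, 12, 14, 17, 18, 19].

Triangle areas on the boundary:
  f1: (p12, p5, p9) → 106.8489
  f2: (p3, p5, p9) → 119.7022
  f3: (p17, p12, p5) → 29.7371
  f4: (p17, p11, p14) → 108.5312
  f5: (p17, p11, p12) → 36.4779
  f6: (p2, p3, p5) → 111.5800
  f7: (p2, p3, p14) → 76.3441
  f8: (p2, p17, p5) → 90.7018
  f9: (p18, p12, p9) → 21.2841
  f10: (p18, p11, p9) → 38.8872
  f11: (p18, p11, p12) → 59.6925
  f12: (p7, p3, p14) → 52.2102
  f13: (p7, p11, p14) → 10.6447
  f14: (p7, p3, p9) → 117.1391
  f15: (p7, p11, p9) → 70.9063
  f16: (p19, p17, p14) → 34.6446
  f17: (p19, p2, p14) → 19.2027
  f18: (p19, p2, p17) → 33.5489
Σ area = 1138.084

Euler characteristic 11−27+18 = 2 ✓

facets=18 area=1138.084


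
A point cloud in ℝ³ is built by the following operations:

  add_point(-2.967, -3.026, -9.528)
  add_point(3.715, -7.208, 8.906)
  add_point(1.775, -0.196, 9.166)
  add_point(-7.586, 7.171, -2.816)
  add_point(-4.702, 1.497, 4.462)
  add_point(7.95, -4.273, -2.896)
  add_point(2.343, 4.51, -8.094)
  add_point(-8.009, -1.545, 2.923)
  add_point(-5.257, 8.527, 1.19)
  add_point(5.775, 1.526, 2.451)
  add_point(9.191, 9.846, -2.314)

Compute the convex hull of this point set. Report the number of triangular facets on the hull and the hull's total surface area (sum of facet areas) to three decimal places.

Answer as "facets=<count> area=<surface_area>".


facets=16 area=869.230

Extreme-point indices: [0, 1, 2, 3, 4, 5, 6, 7, 8, 10] — 10 of 11 on the boundary.

Triangle areas on the boundary:
  f1: (p0, p1, p7) → 96.7611
  f2: (p5, p1, p10) → 89.1408
  f3: (p5, p0, p1) → 80.6880
  f4: (p2, p1, p7) → 42.3473
  f5: (p2, p1, p10) → 55.7464
  f6: (p6, p5, p10) → 59.7588
  f7: (p6, p5, p0) → 52.3552
  f8: (p8, p2, p10) → 97.8199
  f9: (p4, p2, p7) → 15.4720
  f10: (p4, p8, p7) → 16.9754
  f11: (p4, p8, p2) → 27.8018
  f12: (p3, p6, p10) → 59.1224
  f13: (p3, p8, p10) → 34.4050
  f14: (p3, p6, p0) → 52.4221
  f15: (p3, p0, p7) → 63.7204
  f16: (p3, p8, p7) → 24.6936
Σ area = 869.230

Euler: V−E+F = 10−24+16 = 2.


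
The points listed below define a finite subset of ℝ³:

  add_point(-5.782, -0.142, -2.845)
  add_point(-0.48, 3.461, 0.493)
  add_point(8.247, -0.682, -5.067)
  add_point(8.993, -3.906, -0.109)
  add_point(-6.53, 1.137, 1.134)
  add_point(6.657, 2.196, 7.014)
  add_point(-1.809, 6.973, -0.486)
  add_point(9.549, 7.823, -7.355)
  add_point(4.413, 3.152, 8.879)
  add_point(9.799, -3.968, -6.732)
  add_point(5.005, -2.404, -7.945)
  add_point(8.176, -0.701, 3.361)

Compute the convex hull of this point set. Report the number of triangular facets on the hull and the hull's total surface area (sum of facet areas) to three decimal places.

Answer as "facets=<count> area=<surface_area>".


facets=16 area=610.712

Points on the hull: [0, 3, 4, 5, 6, 7, 8, 9, 10, 11] (10 of 12).

Per-facet area ½‖(b−a)×(c−a)‖:
  f1: (p6, p8, p4) → 45.4157
  f2: (p6, p8, p7) → 78.9583
  f3: (p0, p6, p4) → 16.2543
  f4: (p0, p6, p7) → 53.6420
  f5: (p3, p8, p4) → 81.7345
  f6: (p3, p0, p4) → 32.7912
  f7: (p3, p0, p9) → 51.5908
  f8: (p3, p7, p9) → 39.3670
  f9: (p10, p7, p9) → 28.8790
  f10: (p10, p0, p9) → 19.7487
  f11: (p10, p0, p7) → 67.0806
  f12: (p5, p8, p7) → 19.6532
  f13: (p5, p3, p8) → 8.4766
  f14: (p11, p3, p7) → 32.5240
  f15: (p11, p5, p7) → 32.7107
  f16: (p11, p5, p3) → 1.8858
Σ area = 610.712

Check V−E+F: 10 − 24 + 16 = 2.


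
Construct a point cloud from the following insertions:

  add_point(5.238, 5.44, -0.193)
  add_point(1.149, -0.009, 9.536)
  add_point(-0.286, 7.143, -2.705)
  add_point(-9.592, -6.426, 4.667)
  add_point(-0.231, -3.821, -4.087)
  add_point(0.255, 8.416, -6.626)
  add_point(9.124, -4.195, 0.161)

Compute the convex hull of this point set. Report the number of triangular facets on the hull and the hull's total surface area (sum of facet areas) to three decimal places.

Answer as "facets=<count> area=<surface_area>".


Hull vertices (7/7): indices [0, 1, 2, 3, 4, 5, 6].

Facet areas (half cross-product norm):
  f1: (p1, p6, p3) → 87.0237
  f2: (p4, p6, p3) → 62.5269
  f3: (p4, p5, p3) → 76.3481
  f4: (p4, p5, p6) → 64.0655
  f5: (p2, p5, p3) → 27.3712
  f6: (p2, p1, p3) → 94.5424
  f7: (p0, p5, p6) → 37.3513
  f8: (p0, p1, p6) → 58.3930
  f9: (p0, p2, p5) → 12.3006
  f10: (p0, p2, p1) → 37.0131
Σ area = 556.936

Euler: V−E+F = 7−15+10 = 2.

facets=10 area=556.936


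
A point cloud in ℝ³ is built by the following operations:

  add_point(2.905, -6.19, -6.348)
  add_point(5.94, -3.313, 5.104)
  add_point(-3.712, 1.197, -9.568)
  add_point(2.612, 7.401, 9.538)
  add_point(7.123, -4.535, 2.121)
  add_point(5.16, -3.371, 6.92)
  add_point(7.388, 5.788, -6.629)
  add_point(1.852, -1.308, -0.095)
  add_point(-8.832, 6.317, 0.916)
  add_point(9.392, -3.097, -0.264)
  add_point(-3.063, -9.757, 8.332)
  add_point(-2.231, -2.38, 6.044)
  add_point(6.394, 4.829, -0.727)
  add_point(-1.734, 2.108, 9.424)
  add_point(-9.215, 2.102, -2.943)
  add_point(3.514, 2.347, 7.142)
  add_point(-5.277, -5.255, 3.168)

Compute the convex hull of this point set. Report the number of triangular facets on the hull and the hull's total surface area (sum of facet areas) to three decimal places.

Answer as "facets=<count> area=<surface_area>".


13 of the 17 inputs are extreme points: [0, 2, 3, 4, 5, 6, 8, 9, 10, 12, 13, 14, 16].

Per-facet area ½‖(b−a)×(c−a)‖:
  f1: (p0, p6, p9) → 50.8913
  f2: (p13, p3, p10) → 22.4928
  f3: (p5, p3, p9) → 45.5375
  f4: (p5, p3, p10) → 55.5301
  f5: (p8, p6, p3) → 113.7271
  f6: (p8, p13, p3) → 40.3113
  f7: (p8, p10, p14) → 50.0211
  f8: (p8, p13, p10) → 69.3149
  f9: (p12, p3, p9) → 45.7394
  f10: (p12, p6, p9) → 25.4567
  f11: (p12, p6, p3) → 14.2415
  f12: (p16, p10, p14) → 6.2894
  f13: (p16, p0, p10) → 43.2737
  f14: (p2, p0, p6) → 59.6349
  f15: (p2, p8, p14) → 20.7142
  f16: (p2, p8, p6) → 78.7718
  f17: (p2, p16, p14) → 44.3699
  f18: (p2, p16, p0) → 63.8240
  f19: (p4, p5, p9) → 6.3645
  f20: (p4, p5, p10) → 26.8215
  f21: (p4, p0, p9) → 16.7516
  f22: (p4, p0, p10) → 62.5408
Σ area = 962.620

Check V−E+F: 13 − 33 + 22 = 2.

facets=22 area=962.620


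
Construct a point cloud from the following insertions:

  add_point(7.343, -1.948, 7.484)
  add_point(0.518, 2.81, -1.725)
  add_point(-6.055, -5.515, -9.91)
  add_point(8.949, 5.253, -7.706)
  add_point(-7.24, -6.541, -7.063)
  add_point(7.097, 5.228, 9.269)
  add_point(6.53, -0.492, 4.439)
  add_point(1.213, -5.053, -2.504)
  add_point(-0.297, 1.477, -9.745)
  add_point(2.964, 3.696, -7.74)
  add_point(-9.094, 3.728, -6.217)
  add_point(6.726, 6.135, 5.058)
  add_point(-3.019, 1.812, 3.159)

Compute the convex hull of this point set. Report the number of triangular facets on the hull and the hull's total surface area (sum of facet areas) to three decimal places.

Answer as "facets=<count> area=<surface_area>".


facets=16 area=756.311

Points on the hull: [0, 2, 3, 4, 5, 7, 8, 10, 11, 12] (10 of 13).

Area of each hull facet:
  f1: (p0, p5, p3) → 61.2918
  f2: (p2, p4, p10) → 16.7520
  f3: (p11, p3, p10) → 114.3779
  f4: (p11, p5, p10) → 33.7085
  f5: (p11, p5, p3) → 10.4329
  f6: (p12, p4, p10) → 58.2097
  f7: (p12, p5, p10) → 41.4011
  f8: (p12, p0, p4) → 77.0313
  f9: (p12, p0, p5) → 42.4260
  f10: (p8, p3, p10) → 37.2543
  f11: (p8, p2, p10) → 40.6504
  f12: (p8, p2, p3) → 23.0821
  f13: (p7, p0, p4) → 29.5126
  f14: (p7, p2, p4) → 15.7763
  f15: (p7, p0, p3) → 83.1116
  f16: (p7, p2, p3) → 71.2925
Σ area = 756.311

Check V−E+F: 10 − 24 + 16 = 2.


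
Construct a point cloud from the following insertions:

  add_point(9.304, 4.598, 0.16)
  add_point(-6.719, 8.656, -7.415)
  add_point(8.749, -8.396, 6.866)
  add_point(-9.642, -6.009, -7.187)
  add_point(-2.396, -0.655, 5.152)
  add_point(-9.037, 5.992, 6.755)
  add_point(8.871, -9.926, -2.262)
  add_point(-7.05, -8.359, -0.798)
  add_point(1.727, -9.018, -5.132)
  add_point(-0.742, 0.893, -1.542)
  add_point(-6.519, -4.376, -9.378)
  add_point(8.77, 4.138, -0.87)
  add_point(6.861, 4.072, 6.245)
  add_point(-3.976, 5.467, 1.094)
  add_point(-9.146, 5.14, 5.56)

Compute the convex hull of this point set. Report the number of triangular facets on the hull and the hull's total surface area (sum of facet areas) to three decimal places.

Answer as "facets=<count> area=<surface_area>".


facets=20 area=1136.205

Points on the hull: [0, 1, 2, 3, 5, 6, 7, 8, 10, 11, 12, 14] (12 of 15).

Triangle areas on the boundary:
  f1: (p2, p6, p0) → 64.4812
  f2: (p7, p5, p2) → 142.8620
  f3: (p7, p2, p6) → 73.8201
  f4: (p12, p2, p0) → 41.4272
  f5: (p12, p5, p2) → 97.5195
  f6: (p12, p1, p0) → 59.6292
  f7: (p12, p1, p5) → 115.3515
  f8: (p8, p7, p3) → 35.6922
  f9: (p8, p7, p6) → 28.2739
  f10: (p11, p6, p0) → 7.8981
  f11: (p11, p1, p0) → 8.7310
  f12: (p14, p1, p3) → 97.3896
  f13: (p14, p1, p5) → 7.9720
  f14: (p14, p7, p3) → 54.8517
  f15: (p14, p7, p5) → 5.8230
  f16: (p10, p11, p6) → 121.1592
  f17: (p10, p11, p1) → 112.0859
  f18: (p10, p8, p6) → 14.0827
  f19: (p10, p1, p3) → 26.0965
  f20: (p10, p8, p3) → 21.0582
Σ area = 1136.205

Check V−E+F: 12 − 30 + 20 = 2.


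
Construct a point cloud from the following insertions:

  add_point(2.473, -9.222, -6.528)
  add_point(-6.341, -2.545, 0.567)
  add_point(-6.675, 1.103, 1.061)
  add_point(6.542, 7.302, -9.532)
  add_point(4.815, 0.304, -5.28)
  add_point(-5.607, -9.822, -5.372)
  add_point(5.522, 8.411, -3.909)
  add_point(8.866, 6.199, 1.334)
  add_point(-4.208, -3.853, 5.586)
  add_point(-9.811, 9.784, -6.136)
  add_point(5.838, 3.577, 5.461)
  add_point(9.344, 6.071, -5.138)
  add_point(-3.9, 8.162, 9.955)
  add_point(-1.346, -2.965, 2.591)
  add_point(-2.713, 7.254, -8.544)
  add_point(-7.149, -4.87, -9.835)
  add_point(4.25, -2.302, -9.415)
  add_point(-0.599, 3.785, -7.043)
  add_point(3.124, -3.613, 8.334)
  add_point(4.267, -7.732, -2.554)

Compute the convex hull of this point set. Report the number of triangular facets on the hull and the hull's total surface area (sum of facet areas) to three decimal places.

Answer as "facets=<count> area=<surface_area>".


facets=30 area=1223.397

Hull vertices (17/20): indices [0, 1, 2, 3, 5, 6, 7, 8, 9, 10, 11, 12, 14, 15, 16, 18, 19].

Triangle areas on the boundary:
  f1: (p6, p12, p9) → 117.4439
  f2: (p1, p5, p9) → 62.8453
  f3: (p10, p18, p12) → 47.7428
  f4: (p3, p16, p11) → 26.2718
  f5: (p3, p6, p9) → 45.2151
  f6: (p3, p6, p11) → 11.7485
  f7: (p15, p5, p9) → 43.0308
  f8: (p15, p3, p16) → 51.8531
  f9: (p0, p15, p5) → 27.9163
  f10: (p0, p15, p16) → 41.1166
  f11: (p0, p16, p11) → 30.8374
  f12: (p2, p12, p9) → 68.1668
  f13: (p2, p1, p9) → 15.9801
  f14: (p8, p18, p12) → 49.3512
  f15: (p8, p2, p12) → 41.3480
  f16: (p8, p2, p1) → 10.2555
  f17: (p8, p18, p5) → 44.5195
  f18: (p8, p1, p5) → 24.7041
  f19: (p7, p6, p12) → 51.2396
  f20: (p7, p10, p12) → 28.2977
  f21: (p7, p6, p11) → 14.2141
  f22: (p7, p10, p18) → 13.3343
  f23: (p14, p3, p9) → 14.1814
  f24: (p14, p15, p9) → 51.3064
  f25: (p14, p15, p3) → 56.9089
  f26: (p19, p18, p5) → 59.6644
  f27: (p19, p0, p5) → 18.0664
  f28: (p19, p7, p18) → 75.1551
  f29: (p19, p0, p11) → 33.0055
  f30: (p19, p7, p11) → 47.6764
Σ area = 1223.397

Check V−E+F: 17 − 45 + 30 = 2.


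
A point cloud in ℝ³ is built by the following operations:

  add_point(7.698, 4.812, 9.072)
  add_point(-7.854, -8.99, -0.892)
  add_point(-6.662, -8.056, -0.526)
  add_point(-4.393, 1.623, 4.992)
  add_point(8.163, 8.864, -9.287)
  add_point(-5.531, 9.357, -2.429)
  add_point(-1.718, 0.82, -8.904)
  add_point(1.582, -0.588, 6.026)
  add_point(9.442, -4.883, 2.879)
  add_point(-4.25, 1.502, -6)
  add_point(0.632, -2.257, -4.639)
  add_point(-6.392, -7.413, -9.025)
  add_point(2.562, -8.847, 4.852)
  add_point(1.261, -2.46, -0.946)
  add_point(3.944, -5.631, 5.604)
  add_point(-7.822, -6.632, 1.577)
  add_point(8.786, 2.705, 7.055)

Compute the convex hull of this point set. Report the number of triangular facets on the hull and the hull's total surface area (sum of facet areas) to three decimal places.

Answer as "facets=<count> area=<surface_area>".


facets=18 area=1073.929

Extreme-point indices: [0, 1, 3, 4, 5, 6, 8, 11, 12, 15, 16] — 11 of 17 on the boundary.

Triangle areas on the boundary:
  f1: (p0, p4, p5) → 128.5246
  f2: (p11, p4, p8) → 171.8102
  f3: (p11, p5, p1) → 74.7687
  f4: (p12, p0, p8) → 47.0662
  f5: (p12, p11, p1) → 47.5319
  f6: (p12, p11, p8) → 66.2963
  f7: (p3, p0, p5) → 70.2228
  f8: (p3, p12, p0) → 78.7785
  f9: (p16, p4, p8) → 75.1581
  f10: (p16, p0, p8) → 4.9987
  f11: (p16, p0, p4) → 25.4305
  f12: (p6, p4, p5) → 71.0699
  f13: (p6, p11, p5) → 46.7966
  f14: (p6, p11, p4) → 22.0240
  f15: (p15, p12, p1) → 18.9009
  f16: (p15, p3, p12) → 51.2152
  f17: (p15, p5, p1) → 24.7530
  f18: (p15, p3, p5) → 48.5825
Σ area = 1073.929

Euler characteristic 11−27+18 = 2 ✓


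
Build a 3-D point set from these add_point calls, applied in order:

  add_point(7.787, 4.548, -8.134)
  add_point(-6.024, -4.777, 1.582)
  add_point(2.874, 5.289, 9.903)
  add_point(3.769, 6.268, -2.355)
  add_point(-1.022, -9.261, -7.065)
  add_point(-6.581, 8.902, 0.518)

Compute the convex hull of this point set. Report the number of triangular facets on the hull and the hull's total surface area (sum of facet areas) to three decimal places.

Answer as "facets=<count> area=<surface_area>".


facets=8 area=641.736

Hull vertices (6/6): indices [0, 1, 2, 3, 4, 5].

Per-facet area ½‖(b−a)×(c−a)‖:
  f1: (p4, p0, p5) → 137.0839
  f2: (p2, p4, p0) → 151.3007
  f3: (p1, p4, p5) → 69.9839
  f4: (p1, p2, p5) → 89.0827
  f5: (p1, p2, p4) → 78.5413
  f6: (p3, p0, p5) → 24.9383
  f7: (p3, p2, p5) → 64.8812
  f8: (p3, p2, p0) → 25.9236
Σ area = 641.736

Euler: V−E+F = 6−12+8 = 2.


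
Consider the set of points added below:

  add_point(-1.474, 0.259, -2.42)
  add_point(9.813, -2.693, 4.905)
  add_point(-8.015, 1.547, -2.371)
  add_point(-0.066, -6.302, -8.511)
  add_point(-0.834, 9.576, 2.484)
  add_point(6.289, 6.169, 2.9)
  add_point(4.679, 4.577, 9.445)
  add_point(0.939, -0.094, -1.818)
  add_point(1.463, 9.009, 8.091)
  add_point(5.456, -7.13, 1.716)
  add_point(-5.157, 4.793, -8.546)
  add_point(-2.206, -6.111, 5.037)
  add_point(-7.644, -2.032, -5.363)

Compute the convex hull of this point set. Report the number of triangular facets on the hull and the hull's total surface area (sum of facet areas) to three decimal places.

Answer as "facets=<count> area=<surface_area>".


facets=18 area=805.651

Hull vertices (11/13): indices [1, 2, 3, 4, 5, 6, 8, 9, 10, 11, 12].

Facet areas (half cross-product norm):
  f1: (p10, p4, p2) → 43.7567
  f2: (p5, p10, p4) → 49.5991
  f3: (p5, p3, p1) → 81.7256
  f4: (p5, p3, p10) → 96.7525
  f5: (p6, p11, p1) → 59.5504
  f6: (p6, p5, p1) → 31.9787
  f7: (p12, p11, p2) → 28.1526
  f8: (p12, p11, p3) → 55.9891
  f9: (p12, p10, p2) → 17.1896
  f10: (p12, p3, p10) → 36.6810
  f11: (p9, p3, p1) → 30.9114
  f12: (p9, p11, p1) → 27.9408
  f13: (p9, p11, p3) → 48.7967
  f14: (p8, p5, p4) → 21.7370
  f15: (p8, p6, p5) → 18.7802
  f16: (p8, p4, p2) → 30.1517
  f17: (p8, p11, p2) → 89.2481
  f18: (p8, p6, p11) → 36.7097
Σ area = 805.651

Euler characteristic 11−27+18 = 2 ✓


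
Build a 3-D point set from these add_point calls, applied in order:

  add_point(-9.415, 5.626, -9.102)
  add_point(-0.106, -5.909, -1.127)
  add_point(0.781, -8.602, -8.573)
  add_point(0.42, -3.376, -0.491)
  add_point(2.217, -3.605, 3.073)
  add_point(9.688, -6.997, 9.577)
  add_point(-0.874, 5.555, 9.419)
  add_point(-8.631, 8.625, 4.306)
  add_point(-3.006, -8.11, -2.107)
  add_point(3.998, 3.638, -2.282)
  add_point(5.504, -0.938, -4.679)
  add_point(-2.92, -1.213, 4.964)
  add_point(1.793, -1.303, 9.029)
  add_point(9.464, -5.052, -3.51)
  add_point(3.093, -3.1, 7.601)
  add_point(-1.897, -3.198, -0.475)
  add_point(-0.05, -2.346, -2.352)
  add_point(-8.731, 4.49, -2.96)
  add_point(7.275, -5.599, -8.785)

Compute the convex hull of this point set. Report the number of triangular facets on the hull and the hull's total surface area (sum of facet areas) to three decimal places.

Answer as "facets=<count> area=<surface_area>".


12 of the 19 inputs are extreme points: [0, 2, 5, 6, 7, 8, 9, 11, 12, 13, 17, 18].

Per-facet area ½‖(b−a)×(c−a)‖:
  f1: (p18, p2, p0) → 61.5754
  f2: (p18, p2, p5) → 66.3618
  f3: (p8, p2, p0) → 62.2776
  f4: (p8, p2, p5) → 63.3837
  f5: (p13, p18, p5) → 16.4085
  f6: (p17, p7, p0) → 17.0297
  f7: (p17, p8, p0) → 41.9531
  f8: (p17, p8, p7) → 53.3500
  f9: (p12, p8, p5) → 67.7377
  f10: (p9, p13, p5) → 68.4004
  f11: (p9, p7, p0) → 92.7544
  f12: (p9, p18, p0) → 88.8106
  f13: (p9, p13, p18) → 29.6576
  f14: (p11, p8, p7) → 46.7339
  f15: (p11, p12, p7) → 32.0219
  f16: (p11, p12, p8) → 27.2335
  f17: (p6, p9, p5) → 98.4858
  f18: (p6, p9, p7) → 62.1921
  f19: (p6, p12, p5) → 19.8374
  f20: (p6, p12, p7) → 30.0767
Σ area = 1046.282

Check V−E+F: 12 − 30 + 20 = 2.

facets=20 area=1046.282


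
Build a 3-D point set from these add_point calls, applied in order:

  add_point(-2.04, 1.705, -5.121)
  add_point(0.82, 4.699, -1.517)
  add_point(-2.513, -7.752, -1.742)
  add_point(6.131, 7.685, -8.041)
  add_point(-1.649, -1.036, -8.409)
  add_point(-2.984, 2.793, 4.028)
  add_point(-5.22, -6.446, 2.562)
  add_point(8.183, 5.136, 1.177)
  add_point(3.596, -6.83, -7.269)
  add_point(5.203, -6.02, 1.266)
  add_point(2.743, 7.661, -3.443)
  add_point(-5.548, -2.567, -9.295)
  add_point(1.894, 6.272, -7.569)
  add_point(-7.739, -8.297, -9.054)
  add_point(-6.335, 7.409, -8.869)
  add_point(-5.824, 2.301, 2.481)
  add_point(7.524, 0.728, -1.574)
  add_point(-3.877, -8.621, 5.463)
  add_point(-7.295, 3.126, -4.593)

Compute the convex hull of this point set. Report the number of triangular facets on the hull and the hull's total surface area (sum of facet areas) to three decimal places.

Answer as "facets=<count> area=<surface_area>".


facets=24 area=903.103

Hull vertices (14/19): indices [3, 5, 6, 7, 8, 9, 10, 11, 13, 14, 15, 16, 17, 18].

Area of each hull facet:
  f1: (p8, p11, p13) → 31.4934
  f2: (p8, p11, p3) → 73.1987
  f3: (p14, p11, p13) → 13.4094
  f4: (p14, p11, p3) → 62.4931
  f5: (p16, p3, p7) → 24.4197
  f6: (p16, p8, p3) → 48.9133
  f7: (p18, p15, p13) → 43.1407
  f8: (p18, p14, p13) → 34.4156
  f9: (p18, p14, p15) → 15.3139
  f10: (p10, p3, p7) → 21.5717
  f11: (p10, p14, p3) → 30.0706
  f12: (p17, p8, p13) → 79.7203
  f13: (p5, p14, p15) → 18.6305
  f14: (p5, p10, p14) → 55.6970
  f15: (p5, p10, p7) → 39.3446
  f16: (p5, p17, p7) → 64.7113
  f17: (p5, p17, p15) → 18.6379
  f18: (p9, p16, p8) → 32.6412
  f19: (p9, p17, p8) → 44.0516
  f20: (p9, p16, p7) → 16.3382
  f21: (p9, p17, p7) → 52.5792
  f22: (p6, p15, p13) → 52.2889
  f23: (p6, p17, p13) → 16.3606
  f24: (p6, p17, p15) → 13.6615
Σ area = 903.103

Euler: V−E+F = 14−36+24 = 2.


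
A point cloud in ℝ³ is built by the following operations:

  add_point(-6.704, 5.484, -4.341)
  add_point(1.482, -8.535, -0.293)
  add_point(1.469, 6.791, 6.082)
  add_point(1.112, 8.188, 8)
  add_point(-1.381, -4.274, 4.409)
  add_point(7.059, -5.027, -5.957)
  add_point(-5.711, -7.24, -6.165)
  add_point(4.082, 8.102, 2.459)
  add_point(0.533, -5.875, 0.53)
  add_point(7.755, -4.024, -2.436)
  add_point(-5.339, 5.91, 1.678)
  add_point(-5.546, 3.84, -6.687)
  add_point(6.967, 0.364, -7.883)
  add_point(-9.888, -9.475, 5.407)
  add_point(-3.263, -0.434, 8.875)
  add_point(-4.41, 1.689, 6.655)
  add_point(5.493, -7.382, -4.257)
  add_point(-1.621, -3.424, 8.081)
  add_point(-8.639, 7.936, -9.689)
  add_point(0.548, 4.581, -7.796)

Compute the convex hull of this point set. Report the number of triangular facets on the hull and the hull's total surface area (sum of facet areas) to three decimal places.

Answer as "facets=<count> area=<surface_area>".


facets=26 area=1050.209

15 of the 20 inputs are extreme points: [1, 3, 5, 6, 7, 9, 10, 12, 13, 14, 15, 16, 17, 18, 19].

Triangle areas on the boundary:
  f1: (p6, p18, p13) → 94.0610
  f2: (p17, p3, p9) → 83.5500
  f3: (p10, p18, p13) → 94.4647
  f4: (p10, p3, p18) → 34.1847
  f5: (p7, p3, p9) → 37.9681
  f6: (p7, p3, p18) → 53.2893
  f7: (p1, p6, p13) → 54.9507
  f8: (p1, p17, p13) → 52.6878
  f9: (p1, p17, p9) → 40.6228
  f10: (p12, p6, p18) → 110.1735
  f11: (p12, p7, p9) → 45.4807
  f12: (p14, p17, p13) → 18.2421
  f13: (p14, p17, p3) → 14.4536
  f14: (p16, p1, p9) → 12.4517
  f15: (p16, p1, p6) → 26.9046
  f16: (p19, p7, p18) → 53.1532
  f17: (p19, p12, p18) → 11.5350
  f18: (p19, p12, p7) → 43.6580
  f19: (p15, p10, p3) → 27.3638
  f20: (p15, p14, p3) → 13.9761
  f21: (p15, p10, p13) → 37.0935
  f22: (p15, p14, p13) → 19.1363
  f23: (p5, p12, p6) → 36.7437
  f24: (p5, p16, p6) → 17.4039
  f25: (p5, p12, p9) → 10.6441
  f26: (p5, p16, p9) → 6.0166
Σ area = 1050.209

Euler: V−E+F = 15−39+26 = 2.


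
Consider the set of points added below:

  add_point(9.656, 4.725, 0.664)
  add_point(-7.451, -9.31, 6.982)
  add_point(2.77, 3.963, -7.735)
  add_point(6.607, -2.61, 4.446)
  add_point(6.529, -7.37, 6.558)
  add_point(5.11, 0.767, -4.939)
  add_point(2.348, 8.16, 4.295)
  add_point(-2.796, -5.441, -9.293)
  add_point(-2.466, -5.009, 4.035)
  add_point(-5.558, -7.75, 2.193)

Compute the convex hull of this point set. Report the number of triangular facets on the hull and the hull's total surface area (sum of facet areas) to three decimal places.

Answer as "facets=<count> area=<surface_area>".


facets=10 area=736.943

Hull vertices (7/10): indices [0, 1, 2, 4, 5, 6, 7].

Triangle areas on the boundary:
  f1: (p7, p6, p1) → 156.9407
  f2: (p2, p6, p0) → 47.4244
  f3: (p2, p7, p6) → 64.5766
  f4: (p4, p6, p1) → 113.8478
  f5: (p4, p6, p0) → 61.1352
  f6: (p4, p7, p1) → 115.9734
  f7: (p5, p4, p0) → 54.9495
  f8: (p5, p4, p7) → 77.3516
  f9: (p5, p2, p0) → 18.7459
  f10: (p5, p2, p7) → 25.9980
Σ area = 736.943

Euler: V−E+F = 7−15+10 = 2.


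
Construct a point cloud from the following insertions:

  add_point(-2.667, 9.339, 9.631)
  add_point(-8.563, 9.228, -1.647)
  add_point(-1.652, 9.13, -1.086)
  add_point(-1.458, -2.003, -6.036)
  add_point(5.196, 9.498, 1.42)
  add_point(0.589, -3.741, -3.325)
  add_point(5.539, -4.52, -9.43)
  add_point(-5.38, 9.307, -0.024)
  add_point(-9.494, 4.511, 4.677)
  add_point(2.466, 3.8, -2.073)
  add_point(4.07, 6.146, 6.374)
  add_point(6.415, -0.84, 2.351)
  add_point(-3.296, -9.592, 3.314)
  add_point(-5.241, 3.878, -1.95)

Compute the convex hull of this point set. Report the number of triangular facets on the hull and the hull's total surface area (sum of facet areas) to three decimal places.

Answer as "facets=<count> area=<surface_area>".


Points on the hull: [0, 1, 2, 3, 4, 6, 7, 8, 10, 11, 12] (11 of 14).

Per-facet area ½‖(b−a)×(c−a)‖:
  f1: (p6, p12, p11) → 79.7569
  f2: (p4, p6, p11) → 63.3372
  f3: (p0, p12, p8) → 73.3717
  f4: (p3, p6, p12) → 48.1266
  f5: (p10, p12, p11) → 52.2539
  f6: (p10, p0, p12) → 71.5774
  f7: (p10, p4, p11) → 25.5468
  f8: (p10, p0, p4) → 23.8884
  f9: (p1, p3, p6) → 33.3947
  f10: (p1, p0, p8) → 38.5892
  f11: (p1, p12, p8) → 55.6235
  f12: (p1, p3, p12) → 83.8121
  f13: (p2, p4, p6) → 62.9641
  f14: (p2, p1, p6) → 56.2257
  f15: (p2, p1, p4) → 6.9313
  f16: (p7, p0, p4) → 49.1052
  f17: (p7, p1, p4) → 6.2861
  f18: (p7, p1, p0) → 13.1692
Σ area = 843.960

Euler characteristic 11−27+18 = 2 ✓

facets=18 area=843.960


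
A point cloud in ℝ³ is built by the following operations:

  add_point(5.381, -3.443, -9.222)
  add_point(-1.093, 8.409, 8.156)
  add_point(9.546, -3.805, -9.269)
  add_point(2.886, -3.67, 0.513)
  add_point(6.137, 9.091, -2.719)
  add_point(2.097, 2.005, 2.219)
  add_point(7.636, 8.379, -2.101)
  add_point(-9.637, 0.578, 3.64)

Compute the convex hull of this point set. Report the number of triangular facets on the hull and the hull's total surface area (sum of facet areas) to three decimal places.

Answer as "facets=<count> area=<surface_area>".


Extreme-point indices: [0, 1, 2, 3, 4, 6, 7] — 7 of 8 on the boundary.

Triangle areas on the boundary:
  f1: (p1, p4, p7) → 80.8291
  f2: (p3, p1, p7) → 79.0814
  f3: (p0, p4, p7) → 128.8024
  f4: (p0, p4, p2) → 29.5489
  f5: (p0, p3, p7) → 61.1781
  f6: (p0, p3, p2) → 20.3127
  f7: (p6, p4, p2) → 12.1197
  f8: (p6, p1, p4) → 11.4352
  f9: (p6, p3, p2) → 73.0789
  f10: (p6, p3, p1) → 82.2434
Σ area = 578.630

Check V−E+F: 7 − 15 + 10 = 2.

facets=10 area=578.630


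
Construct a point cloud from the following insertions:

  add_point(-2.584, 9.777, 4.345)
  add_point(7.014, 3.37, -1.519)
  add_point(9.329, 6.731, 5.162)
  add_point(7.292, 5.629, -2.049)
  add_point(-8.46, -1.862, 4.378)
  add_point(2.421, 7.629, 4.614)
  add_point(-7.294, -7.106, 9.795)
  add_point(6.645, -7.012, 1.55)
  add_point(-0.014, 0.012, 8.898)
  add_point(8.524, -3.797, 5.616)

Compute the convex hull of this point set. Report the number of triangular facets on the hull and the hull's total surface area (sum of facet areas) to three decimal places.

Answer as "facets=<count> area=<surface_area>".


facets=14 area=656.765

Points on the hull: [0, 1, 2, 3, 4, 6, 7, 8, 9] (9 of 10).

Per-facet area ½‖(b−a)×(c−a)‖:
  f1: (p3, p0, p4) → 81.1728
  f2: (p3, p0, p2) → 44.7018
  f3: (p6, p0, p4) → 41.6502
  f4: (p6, p7, p4) → 60.0632
  f5: (p1, p3, p4) → 17.8652
  f6: (p1, p7, p4) → 85.5650
  f7: (p1, p7, p3) → 1.2934
  f8: (p8, p0, p2) → 60.2620
  f9: (p8, p6, p0) → 49.5108
  f10: (p9, p6, p7) → 44.5079
  f11: (p9, p8, p6) → 46.9398
  f12: (p9, p8, p2) → 49.8960
  f13: (p9, p3, p2) → 39.7102
  f14: (p9, p7, p3) → 33.6267
Σ area = 656.765

Euler characteristic 9−21+14 = 2 ✓


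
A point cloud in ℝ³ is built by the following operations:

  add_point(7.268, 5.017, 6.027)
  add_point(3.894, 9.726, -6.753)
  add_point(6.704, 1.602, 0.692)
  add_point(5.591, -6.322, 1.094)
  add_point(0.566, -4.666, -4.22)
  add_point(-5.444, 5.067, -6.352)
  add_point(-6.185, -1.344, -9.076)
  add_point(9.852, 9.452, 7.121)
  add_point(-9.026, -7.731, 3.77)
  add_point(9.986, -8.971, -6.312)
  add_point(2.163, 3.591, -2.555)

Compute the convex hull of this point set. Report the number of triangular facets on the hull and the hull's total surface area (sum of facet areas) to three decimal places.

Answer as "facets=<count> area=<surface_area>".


8 of the 11 inputs are extreme points: [0, 1, 3, 5, 6, 7, 8, 9].

Per-facet area ½‖(b−a)×(c−a)‖:
  f1: (p1, p7, p9) → 146.6061
  f2: (p6, p9, p8) → 130.9025
  f3: (p6, p1, p9) → 130.2939
  f4: (p3, p9, p8) → 53.9330
  f5: (p3, p7, p9) → 70.7814
  f6: (p5, p6, p8) → 51.0647
  f7: (p5, p6, p1) → 31.9282
  f8: (p5, p7, p8) → 173.6880
  f9: (p5, p1, p7) → 74.9875
  f10: (p0, p7, p8) → 20.6497
  f11: (p0, p3, p8) → 92.1278
  f12: (p0, p3, p7) → 13.1033
Σ area = 990.066

Euler characteristic 8−18+12 = 2 ✓

facets=12 area=990.066


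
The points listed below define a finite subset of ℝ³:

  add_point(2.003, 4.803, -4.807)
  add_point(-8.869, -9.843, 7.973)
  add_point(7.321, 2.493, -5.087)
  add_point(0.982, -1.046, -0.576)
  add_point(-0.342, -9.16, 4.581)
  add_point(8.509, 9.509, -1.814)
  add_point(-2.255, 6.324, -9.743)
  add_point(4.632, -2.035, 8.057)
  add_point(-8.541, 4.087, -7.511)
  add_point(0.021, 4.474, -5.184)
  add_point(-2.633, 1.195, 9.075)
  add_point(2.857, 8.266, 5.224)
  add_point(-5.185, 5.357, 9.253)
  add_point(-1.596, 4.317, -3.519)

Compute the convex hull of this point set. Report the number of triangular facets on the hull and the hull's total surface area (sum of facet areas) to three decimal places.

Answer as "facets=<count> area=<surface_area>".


facets=16 area=976.107

Hull vertices (10/14): indices [1, 2, 4, 5, 6, 7, 8, 10, 11, 12].

Per-facet area ½‖(b−a)×(c−a)‖:
  f1: (p8, p12, p1) → 131.8640
  f2: (p10, p12, p1) → 27.1642
  f3: (p10, p7, p1) → 50.8226
  f4: (p10, p7, p12) → 11.1674
  f5: (p11, p7, p5) → 48.0152
  f6: (p11, p7, p12) → 49.3638
  f7: (p11, p6, p5) → 62.4507
  f8: (p11, p8, p12) → 78.9107
  f9: (p11, p8, p6) → 56.0341
  f10: (p2, p6, p5) → 44.3166
  f11: (p2, p7, p5) → 55.3066
  f12: (p4, p2, p6) → 95.6724
  f13: (p4, p8, p1) → 90.1953
  f14: (p4, p8, p6) → 69.3285
  f15: (p4, p7, p1) → 39.2356
  f16: (p4, p2, p7) → 66.2597
Σ area = 976.107

Euler characteristic 10−24+16 = 2 ✓


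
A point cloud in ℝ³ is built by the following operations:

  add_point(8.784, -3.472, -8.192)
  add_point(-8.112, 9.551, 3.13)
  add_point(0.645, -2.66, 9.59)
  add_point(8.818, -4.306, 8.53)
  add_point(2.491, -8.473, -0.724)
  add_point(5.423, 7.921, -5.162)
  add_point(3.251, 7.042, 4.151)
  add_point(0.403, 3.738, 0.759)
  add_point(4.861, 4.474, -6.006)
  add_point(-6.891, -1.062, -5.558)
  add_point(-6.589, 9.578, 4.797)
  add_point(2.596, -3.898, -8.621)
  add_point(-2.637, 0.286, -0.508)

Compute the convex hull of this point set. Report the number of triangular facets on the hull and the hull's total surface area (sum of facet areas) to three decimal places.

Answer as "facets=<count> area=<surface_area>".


Points on the hull: [0, 1, 2, 3, 4, 5, 6, 9, 10, 11] (10 of 13).

Triangle areas on the boundary:
  f1: (p2, p4, p3) → 47.1022
  f2: (p9, p11, p4) → 46.9045
  f3: (p9, p2, p1) → 104.4527
  f4: (p9, p2, p4) → 77.0837
  f5: (p9, p5, p1) → 96.2659
  f6: (p9, p5, p11) → 64.9063
  f7: (p6, p5, p3) → 61.2529
  f8: (p6, p2, p3) → 47.6824
  f9: (p0, p5, p3) → 100.5496
  f10: (p0, p5, p11) → 37.3992
  f11: (p0, p4, p3) → 65.4734
  f12: (p0, p11, p4) → 28.3710
  f13: (p10, p2, p1) → 14.1320
  f14: (p10, p6, p2) → 58.1142
  f15: (p10, p5, p1) → 17.6973
  f16: (p10, p6, p5) → 47.2442
Σ area = 914.631

Check V−E+F: 10 − 24 + 16 = 2.

facets=16 area=914.631


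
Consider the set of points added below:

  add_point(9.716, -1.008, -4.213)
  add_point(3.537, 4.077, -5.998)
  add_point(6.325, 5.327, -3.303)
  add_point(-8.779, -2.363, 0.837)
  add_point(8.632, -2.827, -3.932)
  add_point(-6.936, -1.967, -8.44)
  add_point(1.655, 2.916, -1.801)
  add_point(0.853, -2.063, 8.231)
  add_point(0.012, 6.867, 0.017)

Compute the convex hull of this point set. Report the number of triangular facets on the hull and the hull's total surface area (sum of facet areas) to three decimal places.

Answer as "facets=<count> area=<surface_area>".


facets=12 area=538.426

Hull vertices (8/9): indices [0, 1, 2, 3, 4, 5, 7, 8].

Area of each hull facet:
  f1: (p7, p8, p3) → 66.0442
  f2: (p5, p8, p3) → 58.8777
  f3: (p1, p5, p0) → 46.7976
  f4: (p1, p5, p8) → 46.2398
  f5: (p4, p7, p0) → 14.5289
  f6: (p4, p5, p0) → 15.8485
  f7: (p4, p7, p3) → 87.4760
  f8: (p4, p5, p3) → 76.5272
  f9: (p2, p1, p0) → 14.7470
  f10: (p2, p1, p8) → 14.4790
  f11: (p2, p7, p0) → 52.6757
  f12: (p2, p7, p8) → 44.1847
Σ area = 538.426

Euler characteristic 8−18+12 = 2 ✓


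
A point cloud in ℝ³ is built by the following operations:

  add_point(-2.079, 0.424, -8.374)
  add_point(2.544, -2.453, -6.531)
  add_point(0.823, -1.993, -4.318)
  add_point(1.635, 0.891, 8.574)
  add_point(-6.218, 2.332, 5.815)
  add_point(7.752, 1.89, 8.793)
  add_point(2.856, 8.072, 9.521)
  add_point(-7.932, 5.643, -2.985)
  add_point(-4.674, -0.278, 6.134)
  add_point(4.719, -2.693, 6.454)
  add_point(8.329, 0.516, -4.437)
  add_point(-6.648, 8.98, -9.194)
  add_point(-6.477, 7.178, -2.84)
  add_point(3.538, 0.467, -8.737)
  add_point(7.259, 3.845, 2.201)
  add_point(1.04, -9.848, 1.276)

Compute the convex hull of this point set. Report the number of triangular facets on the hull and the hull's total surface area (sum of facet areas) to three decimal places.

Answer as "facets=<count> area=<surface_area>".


Hull vertices (15/16): indices [0, 1, 3, 4, 5, 6, 7, 8, 9, 10, 11, 12, 13, 14, 15].

Per-facet area ½‖(b−a)×(c−a)‖:
  f1: (p0, p15, p7) → 67.9526
  f2: (p4, p15, p7) → 70.8513
  f3: (p4, p12, p7) → 10.1092
  f4: (p4, p12, p6) → 56.2573
  f5: (p5, p15, p10) → 86.5236
  f6: (p14, p5, p10) → 18.2097
  f7: (p14, p5, p6) → 26.8618
  f8: (p9, p5, p15) → 5.5400
  f9: (p3, p4, p6) → 31.0107
  f10: (p3, p5, p6) → 21.5335
  f11: (p3, p9, p5) → 14.2577
  f12: (p3, p9, p15) → 21.3254
  f13: (p1, p0, p15) → 27.7115
  f14: (p1, p13, p0) → 10.1646
  f15: (p1, p15, p10) → 36.3905
  f16: (p1, p13, p10) → 11.9901
  f17: (p11, p13, p0) → 24.3786
  f18: (p11, p0, p7) → 31.9872
  f19: (p11, p12, p7) → 6.9575
  f20: (p11, p13, p10) → 34.5597
  f21: (p11, p14, p10) → 66.6586
  f22: (p11, p12, p6) → 32.9393
  f23: (p11, p14, p6) → 89.1037
  f24: (p8, p4, p15) → 9.1440
  f25: (p8, p3, p15) → 41.2228
  f26: (p8, p3, p4) → 9.7771
Σ area = 863.418

Euler characteristic 15−39+26 = 2 ✓

facets=26 area=863.418


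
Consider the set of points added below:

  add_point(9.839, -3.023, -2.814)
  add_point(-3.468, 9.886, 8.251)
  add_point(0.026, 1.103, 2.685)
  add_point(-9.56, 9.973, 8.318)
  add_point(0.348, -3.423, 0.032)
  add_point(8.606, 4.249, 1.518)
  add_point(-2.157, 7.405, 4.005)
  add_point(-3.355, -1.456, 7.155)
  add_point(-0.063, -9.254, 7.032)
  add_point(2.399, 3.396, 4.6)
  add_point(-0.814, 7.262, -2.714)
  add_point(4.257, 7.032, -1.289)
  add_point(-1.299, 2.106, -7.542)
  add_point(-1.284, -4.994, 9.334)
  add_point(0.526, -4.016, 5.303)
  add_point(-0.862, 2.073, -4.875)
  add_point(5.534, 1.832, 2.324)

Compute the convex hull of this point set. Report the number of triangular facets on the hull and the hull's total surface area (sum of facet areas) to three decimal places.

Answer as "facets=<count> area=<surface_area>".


9 of the 17 inputs are extreme points: [0, 1, 3, 5, 8, 10, 11, 12, 13].

Area of each hull facet:
  f1: (p12, p8, p3) → 168.5206
  f2: (p12, p8, p0) → 99.2148
  f3: (p5, p8, p0) → 65.2245
  f4: (p13, p5, p8) → 38.7509
  f5: (p13, p1, p5) → 100.0946
  f6: (p13, p8, p3) → 23.4743
  f7: (p13, p1, p3) → 45.3583
  f8: (p11, p1, p5) → 36.2902
  f9: (p11, p12, p0) → 54.5340
  f10: (p11, p5, p0) → 24.2201
  f11: (p10, p1, p3) → 34.2314
  f12: (p10, p11, p1) → 30.5247
  f13: (p10, p12, p3) → 39.7966
  f14: (p10, p11, p12) → 18.2143
Σ area = 778.449

Euler characteristic 9−21+14 = 2 ✓

facets=14 area=778.449


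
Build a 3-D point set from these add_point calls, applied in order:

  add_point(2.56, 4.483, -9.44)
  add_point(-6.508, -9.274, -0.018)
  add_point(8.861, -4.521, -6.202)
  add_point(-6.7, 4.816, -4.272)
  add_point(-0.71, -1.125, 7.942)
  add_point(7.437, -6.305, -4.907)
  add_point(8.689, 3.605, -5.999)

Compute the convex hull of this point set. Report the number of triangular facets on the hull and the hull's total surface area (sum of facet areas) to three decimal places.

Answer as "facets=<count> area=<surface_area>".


facets=10 area=619.383

7 of the 7 inputs are extreme points: [0, 1, 2, 3, 4, 5, 6].

Area of each hull facet:
  f1: (p4, p1, p3) → 85.1822
  f2: (p6, p4, p3) → 108.4410
  f3: (p6, p4, p2) → 68.9391
  f4: (p0, p1, p3) → 77.6984
  f5: (p0, p1, p2) → 97.2519
  f6: (p0, p6, p3) → 32.0410
  f7: (p0, p6, p2) → 28.5511
  f8: (p5, p1, p2) → 11.9724
  f9: (p5, p4, p2) → 18.8286
  f10: (p5, p4, p1) → 90.4771
Σ area = 619.383

Euler: V−E+F = 7−15+10 = 2.


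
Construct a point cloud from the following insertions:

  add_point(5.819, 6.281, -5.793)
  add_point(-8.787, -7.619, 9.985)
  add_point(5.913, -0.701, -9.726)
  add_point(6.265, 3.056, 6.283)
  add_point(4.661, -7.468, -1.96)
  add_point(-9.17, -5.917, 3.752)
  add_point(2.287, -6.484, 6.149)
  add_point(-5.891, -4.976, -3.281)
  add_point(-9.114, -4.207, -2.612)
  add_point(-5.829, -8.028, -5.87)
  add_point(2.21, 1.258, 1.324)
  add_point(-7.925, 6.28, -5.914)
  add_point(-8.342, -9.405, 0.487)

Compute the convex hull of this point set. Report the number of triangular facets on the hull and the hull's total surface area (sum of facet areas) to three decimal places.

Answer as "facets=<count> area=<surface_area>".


facets=18 area=958.034

Extreme-point indices: [0, 1, 2, 3, 4, 5, 6, 8, 9, 11, 12] — 11 of 13 on the boundary.

Facet areas (half cross-product norm):
  f1: (p11, p0, p3) → 85.8688
  f2: (p1, p12, p5) → 14.0203
  f3: (p1, p11, p5) → 30.5220
  f4: (p1, p11, p3) → 165.6371
  f5: (p2, p0, p3) → 48.5411
  f6: (p2, p11, p0) → 55.0735
  f7: (p4, p2, p3) → 69.7014
  f8: (p9, p2, p11) → 95.7914
  f9: (p9, p4, p12) → 39.0636
  f10: (p9, p4, p2) → 57.7651
  f11: (p6, p1, p12) → 53.4535
  f12: (p6, p4, p12) → 51.3742
  f13: (p6, p1, p3) → 54.4477
  f14: (p6, p4, p3) → 43.9628
  f15: (p8, p9, p12) → 17.2394
  f16: (p8, p9, p11) → 30.6504
  f17: (p8, p12, p5) → 14.1443
  f18: (p8, p11, p5) → 30.7771
Σ area = 958.034

Check V−E+F: 11 − 27 + 18 = 2.


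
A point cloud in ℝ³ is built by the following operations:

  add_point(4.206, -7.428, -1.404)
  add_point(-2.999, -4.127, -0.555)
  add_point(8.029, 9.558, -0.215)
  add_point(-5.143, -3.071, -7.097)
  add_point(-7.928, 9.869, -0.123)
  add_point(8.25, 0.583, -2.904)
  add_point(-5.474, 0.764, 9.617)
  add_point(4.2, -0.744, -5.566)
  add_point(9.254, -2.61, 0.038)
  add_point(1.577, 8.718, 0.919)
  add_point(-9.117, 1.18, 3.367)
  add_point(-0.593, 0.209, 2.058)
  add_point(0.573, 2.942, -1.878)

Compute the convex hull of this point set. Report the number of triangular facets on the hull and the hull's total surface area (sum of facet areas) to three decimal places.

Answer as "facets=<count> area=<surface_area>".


Points on the hull: [0, 1, 2, 3, 4, 5, 6, 7, 8, 9, 10] (11 of 13).

Facet areas (half cross-product norm):
  f1: (p3, p4, p10) → 56.4661
  f2: (p6, p4, p10) → 32.5306
  f3: (p0, p6, p8) → 59.7708
  f4: (p0, p5, p8) → 15.5839
  f5: (p7, p0, p3) → 38.1106
  f6: (p7, p0, p5) → 19.7512
  f7: (p2, p7, p5) → 21.7223
  f8: (p2, p6, p8) → 105.6839
  f9: (p2, p5, p8) → 18.0591
  f10: (p2, p3, p4) → 116.8404
  f11: (p2, p7, p3) → 48.9572
  f12: (p1, p6, p10) → 32.6030
  f13: (p1, p0, p6) → 40.8238
  f14: (p1, p3, p10) → 31.1449
  f15: (p1, p0, p3) → 26.9388
  f16: (p9, p6, p4) → 61.4729
  f17: (p9, p2, p4) → 11.6616
  f18: (p9, p2, p6) → 33.0895
Σ area = 771.210

Euler characteristic 11−27+18 = 2 ✓

facets=18 area=771.210
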